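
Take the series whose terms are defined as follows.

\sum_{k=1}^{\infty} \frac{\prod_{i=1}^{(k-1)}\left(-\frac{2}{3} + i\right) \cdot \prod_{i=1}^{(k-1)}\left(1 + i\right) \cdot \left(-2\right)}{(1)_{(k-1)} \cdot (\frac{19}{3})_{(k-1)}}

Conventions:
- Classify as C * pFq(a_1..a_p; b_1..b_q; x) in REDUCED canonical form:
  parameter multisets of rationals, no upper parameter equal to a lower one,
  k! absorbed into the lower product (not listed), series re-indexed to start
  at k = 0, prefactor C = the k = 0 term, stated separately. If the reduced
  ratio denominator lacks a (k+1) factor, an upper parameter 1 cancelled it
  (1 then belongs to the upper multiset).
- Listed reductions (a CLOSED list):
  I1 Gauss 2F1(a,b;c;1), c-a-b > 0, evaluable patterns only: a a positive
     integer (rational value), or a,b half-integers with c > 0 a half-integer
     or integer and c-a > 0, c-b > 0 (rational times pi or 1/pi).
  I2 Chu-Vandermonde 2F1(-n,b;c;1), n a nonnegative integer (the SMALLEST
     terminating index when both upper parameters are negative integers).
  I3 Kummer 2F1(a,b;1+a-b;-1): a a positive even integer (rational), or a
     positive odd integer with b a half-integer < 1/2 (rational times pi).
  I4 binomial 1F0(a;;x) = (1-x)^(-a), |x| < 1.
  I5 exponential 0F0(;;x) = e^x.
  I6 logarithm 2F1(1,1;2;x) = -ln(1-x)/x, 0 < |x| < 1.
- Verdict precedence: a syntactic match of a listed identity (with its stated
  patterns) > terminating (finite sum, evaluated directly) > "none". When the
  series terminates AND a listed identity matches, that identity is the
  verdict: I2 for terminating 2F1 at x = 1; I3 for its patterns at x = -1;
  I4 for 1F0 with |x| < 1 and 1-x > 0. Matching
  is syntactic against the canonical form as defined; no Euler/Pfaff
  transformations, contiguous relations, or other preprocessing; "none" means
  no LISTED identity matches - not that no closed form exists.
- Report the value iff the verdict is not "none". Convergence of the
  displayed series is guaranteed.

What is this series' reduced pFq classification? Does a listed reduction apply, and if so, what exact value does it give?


Prefactor -2, argument 1: 2F1 with upper {\frac{1}{3}, 2} over lower {\frac{19}{3}}. Verdict: Gauss's theorem (I1) matches (x = 1: the Gamma ratio telescopes since c-a-b = 4 > 0 and a = 2 in Z>0). Its exact value is -\frac{104}{45}.

Key step: t_0 = -2 here, and (1)_k (C = -2) is k! itself.
Consecutive-term ratio: r(k) = 1 * (k+\frac{1}{3}) (k+2) / [(k+\frac{19}{3}) (k+1)] - poly over poly, x = 1 from leading terms; C = -2 at k = 0.


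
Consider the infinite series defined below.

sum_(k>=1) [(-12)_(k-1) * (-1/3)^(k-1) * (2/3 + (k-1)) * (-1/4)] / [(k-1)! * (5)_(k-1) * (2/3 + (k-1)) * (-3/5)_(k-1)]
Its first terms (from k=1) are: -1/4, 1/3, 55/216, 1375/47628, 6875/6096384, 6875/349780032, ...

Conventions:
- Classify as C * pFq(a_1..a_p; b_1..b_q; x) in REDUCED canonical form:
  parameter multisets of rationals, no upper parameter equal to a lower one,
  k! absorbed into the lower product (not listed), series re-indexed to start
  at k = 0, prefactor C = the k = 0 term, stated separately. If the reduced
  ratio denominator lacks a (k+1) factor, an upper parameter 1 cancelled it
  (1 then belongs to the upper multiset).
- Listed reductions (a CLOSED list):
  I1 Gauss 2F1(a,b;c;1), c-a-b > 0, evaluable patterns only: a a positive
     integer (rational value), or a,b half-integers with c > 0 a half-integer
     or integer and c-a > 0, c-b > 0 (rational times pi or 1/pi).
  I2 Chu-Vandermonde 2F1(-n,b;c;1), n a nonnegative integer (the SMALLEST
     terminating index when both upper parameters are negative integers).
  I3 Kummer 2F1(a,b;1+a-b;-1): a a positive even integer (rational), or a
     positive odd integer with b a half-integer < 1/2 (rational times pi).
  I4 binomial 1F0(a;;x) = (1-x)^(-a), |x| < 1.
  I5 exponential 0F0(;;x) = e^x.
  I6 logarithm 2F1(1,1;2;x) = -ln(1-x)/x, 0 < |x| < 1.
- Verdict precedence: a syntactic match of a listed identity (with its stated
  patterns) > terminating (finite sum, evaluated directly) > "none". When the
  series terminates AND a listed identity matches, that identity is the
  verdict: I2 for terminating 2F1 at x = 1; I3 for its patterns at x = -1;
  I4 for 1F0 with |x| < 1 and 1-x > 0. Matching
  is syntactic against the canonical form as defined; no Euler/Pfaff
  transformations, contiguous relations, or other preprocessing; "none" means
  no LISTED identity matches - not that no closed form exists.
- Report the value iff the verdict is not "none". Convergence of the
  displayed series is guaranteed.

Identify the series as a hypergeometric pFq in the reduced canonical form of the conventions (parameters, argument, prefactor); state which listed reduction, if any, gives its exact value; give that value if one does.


With C = -1/4: the canonical form is 1F2(-12; -3/5, 5; -1/3). Verdict: terminating (-12 upstairs). 13 nonzero terms in all; added directly. Value: 3374471753184781216305105781733/9170256515877832509241411239936.

The tell: t_0 = -1/4 here, and k + 2/3 divides numerator and denominator alike; prefactor -1/4 after cancelling.
Term ratio: r(k) = (-1/3) * (k-12) / [(k-3/5) (k+5) (k+1)] - poly over poly, x = (-1/3) from leading terms; C = -1/4 at k = 0.


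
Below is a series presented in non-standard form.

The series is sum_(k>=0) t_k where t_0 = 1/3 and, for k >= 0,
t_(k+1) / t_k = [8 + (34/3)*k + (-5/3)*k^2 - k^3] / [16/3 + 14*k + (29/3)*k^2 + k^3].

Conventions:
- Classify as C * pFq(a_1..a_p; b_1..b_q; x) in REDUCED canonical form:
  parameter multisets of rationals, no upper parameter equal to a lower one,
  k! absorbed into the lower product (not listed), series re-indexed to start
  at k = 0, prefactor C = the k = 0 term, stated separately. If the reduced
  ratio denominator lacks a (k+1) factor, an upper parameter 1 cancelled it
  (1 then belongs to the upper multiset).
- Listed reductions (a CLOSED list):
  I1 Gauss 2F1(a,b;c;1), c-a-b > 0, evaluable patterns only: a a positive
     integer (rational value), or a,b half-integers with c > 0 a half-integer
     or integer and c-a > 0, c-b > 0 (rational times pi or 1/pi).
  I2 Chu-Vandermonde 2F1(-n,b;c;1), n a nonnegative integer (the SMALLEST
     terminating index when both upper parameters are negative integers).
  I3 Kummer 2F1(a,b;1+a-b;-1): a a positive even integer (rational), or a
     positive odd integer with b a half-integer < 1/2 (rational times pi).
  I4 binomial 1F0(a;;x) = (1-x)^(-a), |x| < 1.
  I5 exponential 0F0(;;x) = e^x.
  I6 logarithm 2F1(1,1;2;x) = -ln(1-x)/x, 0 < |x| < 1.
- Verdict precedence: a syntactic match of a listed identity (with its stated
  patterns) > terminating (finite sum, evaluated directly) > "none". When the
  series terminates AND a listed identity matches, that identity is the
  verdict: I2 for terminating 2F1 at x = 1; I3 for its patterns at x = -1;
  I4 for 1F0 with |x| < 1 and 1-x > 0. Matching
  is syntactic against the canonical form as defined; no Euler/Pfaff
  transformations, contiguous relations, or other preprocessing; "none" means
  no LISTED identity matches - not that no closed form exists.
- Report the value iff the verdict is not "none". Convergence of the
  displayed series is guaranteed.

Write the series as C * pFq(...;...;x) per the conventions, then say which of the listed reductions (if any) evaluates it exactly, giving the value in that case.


x = -1 here; the reduced form reads 2F1, upper {-3, 4}, lower {8}, C = 1/3. Verdict: Kummer (I3) applies (x = -1; c = 8 equals 1+a-b for upper {-3, 4}: listed pattern). Exact value: 7/6.

First insight: with t_0 = 1/3, roots of the ratio polynomials (C = 1/3) are the negated parameters.
Consecutive-term ratio: r(k) = (-1) * (k-3) (k+4) / [(k+8) (k+1)] - rational in k, leading ratio (-1); with t_0 = 1/3, classification follows.


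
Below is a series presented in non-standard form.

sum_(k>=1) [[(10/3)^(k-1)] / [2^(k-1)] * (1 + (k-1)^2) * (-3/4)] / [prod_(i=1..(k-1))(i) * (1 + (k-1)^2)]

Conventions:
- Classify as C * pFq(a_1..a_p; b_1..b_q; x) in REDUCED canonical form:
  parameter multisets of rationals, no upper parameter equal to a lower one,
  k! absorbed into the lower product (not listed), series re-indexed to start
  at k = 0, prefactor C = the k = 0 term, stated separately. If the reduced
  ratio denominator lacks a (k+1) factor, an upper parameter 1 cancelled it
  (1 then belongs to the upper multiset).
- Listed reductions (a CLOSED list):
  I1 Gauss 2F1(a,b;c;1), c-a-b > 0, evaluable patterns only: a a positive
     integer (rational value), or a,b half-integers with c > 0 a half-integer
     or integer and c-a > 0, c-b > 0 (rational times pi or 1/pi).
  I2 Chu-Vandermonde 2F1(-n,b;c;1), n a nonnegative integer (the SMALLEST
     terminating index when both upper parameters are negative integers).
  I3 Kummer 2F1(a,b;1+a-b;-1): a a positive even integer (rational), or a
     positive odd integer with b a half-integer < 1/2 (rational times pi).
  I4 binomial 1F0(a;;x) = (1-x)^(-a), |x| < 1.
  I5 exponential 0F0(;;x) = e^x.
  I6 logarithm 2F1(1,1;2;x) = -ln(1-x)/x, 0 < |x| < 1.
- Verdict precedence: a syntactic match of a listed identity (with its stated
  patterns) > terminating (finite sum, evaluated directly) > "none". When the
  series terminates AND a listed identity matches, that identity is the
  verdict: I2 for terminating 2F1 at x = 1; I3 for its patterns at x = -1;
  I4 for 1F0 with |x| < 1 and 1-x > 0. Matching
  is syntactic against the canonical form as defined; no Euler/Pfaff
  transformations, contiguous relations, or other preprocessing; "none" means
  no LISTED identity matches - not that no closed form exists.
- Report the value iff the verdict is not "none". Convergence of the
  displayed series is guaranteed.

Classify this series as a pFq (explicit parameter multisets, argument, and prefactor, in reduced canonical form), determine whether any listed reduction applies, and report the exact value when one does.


x = 5/3 here; the reduced form reads 0F0, upper {-}, lower {-}, C = -3/4. Verdict (x = 5/3): exponential (I5) applies (the 0F0 exponential series at x = 5/3). Exact value: (-3/4) * e^(5/3).

First insight: from the first term -3/4: k^2 + 1 divides numerator and denominator alike; C = -3/4 after cancelling.
Consecutive-term ratio: r(k) = (5/3) * 1 / [(k+1)] - rational in k. x = (5/3); t_0 = -3/4; negate the roots.


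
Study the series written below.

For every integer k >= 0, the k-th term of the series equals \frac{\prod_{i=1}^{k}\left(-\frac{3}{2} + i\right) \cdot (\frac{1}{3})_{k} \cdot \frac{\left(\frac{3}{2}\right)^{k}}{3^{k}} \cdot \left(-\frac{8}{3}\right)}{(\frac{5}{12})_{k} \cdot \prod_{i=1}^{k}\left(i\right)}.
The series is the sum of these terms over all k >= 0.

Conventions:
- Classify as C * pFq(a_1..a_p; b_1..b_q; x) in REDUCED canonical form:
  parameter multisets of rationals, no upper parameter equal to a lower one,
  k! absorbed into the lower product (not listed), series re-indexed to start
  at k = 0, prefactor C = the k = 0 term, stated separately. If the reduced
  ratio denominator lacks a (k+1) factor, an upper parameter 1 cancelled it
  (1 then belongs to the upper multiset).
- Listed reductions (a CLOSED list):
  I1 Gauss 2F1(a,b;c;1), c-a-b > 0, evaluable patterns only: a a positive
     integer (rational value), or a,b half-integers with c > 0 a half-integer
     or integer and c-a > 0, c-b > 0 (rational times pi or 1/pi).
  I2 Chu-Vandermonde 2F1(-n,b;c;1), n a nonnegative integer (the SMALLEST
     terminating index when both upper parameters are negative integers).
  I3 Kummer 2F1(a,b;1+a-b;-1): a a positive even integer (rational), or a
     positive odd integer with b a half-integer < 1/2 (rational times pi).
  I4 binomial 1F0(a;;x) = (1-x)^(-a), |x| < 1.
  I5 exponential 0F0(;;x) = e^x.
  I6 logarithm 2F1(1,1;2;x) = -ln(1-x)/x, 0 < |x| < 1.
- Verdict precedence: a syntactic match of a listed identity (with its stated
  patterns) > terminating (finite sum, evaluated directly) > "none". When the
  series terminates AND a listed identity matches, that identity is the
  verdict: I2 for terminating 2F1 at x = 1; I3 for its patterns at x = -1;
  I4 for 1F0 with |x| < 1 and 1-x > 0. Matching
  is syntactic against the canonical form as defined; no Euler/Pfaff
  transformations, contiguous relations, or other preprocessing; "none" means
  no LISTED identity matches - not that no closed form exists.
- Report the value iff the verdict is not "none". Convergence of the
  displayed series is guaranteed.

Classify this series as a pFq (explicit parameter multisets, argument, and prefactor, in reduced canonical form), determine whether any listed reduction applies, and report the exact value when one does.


Classification (C = -\frac{8}{3}): 2F1 with upper {-\frac{1}{2}, \frac{1}{3}}, lower {\frac{5}{12}}, argument x = \frac{1}{2}. Verdict: no listed reduction: x = \frac{1}{2} and upper {-\frac{1}{2}, \frac{1}{3}} fail every I1-I6 pattern.

Key observation: from the first term -\frac{8}{3}: the product of the first k integers (C = -8/3, x = 1/2) is k!.
Adjacent-term ratio: r(k) = \frac{1}{2} * (k-\frac{1}{2}) (k+\frac{1}{3}) / [(k+\frac{5}{12}) (k+1)] ; factor over Q: parameters, x = \frac{1}{2}, and C = -\frac{8}{3}.


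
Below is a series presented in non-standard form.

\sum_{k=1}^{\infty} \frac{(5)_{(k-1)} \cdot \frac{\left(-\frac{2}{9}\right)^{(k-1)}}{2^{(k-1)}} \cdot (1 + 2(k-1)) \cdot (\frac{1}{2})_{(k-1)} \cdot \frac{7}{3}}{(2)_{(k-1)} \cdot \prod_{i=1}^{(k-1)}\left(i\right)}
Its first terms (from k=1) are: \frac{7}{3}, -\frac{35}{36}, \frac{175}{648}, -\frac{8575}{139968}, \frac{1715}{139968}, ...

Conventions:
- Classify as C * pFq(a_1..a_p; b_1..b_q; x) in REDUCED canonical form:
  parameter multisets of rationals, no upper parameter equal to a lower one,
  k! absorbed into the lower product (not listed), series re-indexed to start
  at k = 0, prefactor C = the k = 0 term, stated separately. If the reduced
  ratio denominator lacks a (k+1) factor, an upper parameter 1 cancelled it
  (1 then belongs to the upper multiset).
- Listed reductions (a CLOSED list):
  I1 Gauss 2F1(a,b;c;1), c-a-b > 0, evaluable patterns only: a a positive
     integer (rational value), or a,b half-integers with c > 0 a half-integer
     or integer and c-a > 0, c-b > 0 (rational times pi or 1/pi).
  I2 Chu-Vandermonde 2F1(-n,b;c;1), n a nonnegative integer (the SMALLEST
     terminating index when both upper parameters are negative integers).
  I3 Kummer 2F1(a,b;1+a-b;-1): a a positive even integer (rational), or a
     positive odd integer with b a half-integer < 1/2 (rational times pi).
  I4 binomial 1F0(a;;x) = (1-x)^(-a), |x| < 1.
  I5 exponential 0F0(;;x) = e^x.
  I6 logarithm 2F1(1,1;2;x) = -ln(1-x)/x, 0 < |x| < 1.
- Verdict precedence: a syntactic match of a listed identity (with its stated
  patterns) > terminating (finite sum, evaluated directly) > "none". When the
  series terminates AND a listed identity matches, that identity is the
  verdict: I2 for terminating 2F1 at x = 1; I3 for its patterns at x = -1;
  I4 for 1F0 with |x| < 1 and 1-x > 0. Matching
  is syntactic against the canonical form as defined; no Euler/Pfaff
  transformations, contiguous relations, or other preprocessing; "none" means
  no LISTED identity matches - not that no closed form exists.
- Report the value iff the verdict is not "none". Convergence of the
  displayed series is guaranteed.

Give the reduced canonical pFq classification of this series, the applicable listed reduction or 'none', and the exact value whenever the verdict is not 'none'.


At argument -\frac{1}{9}: a 2F1 with upper {\frac{3}{2}, 5}, lower {2}, scaled by C = \frac{7}{3}. Verdict: none. A 2F1 with upper {\frac{3}{2}, 5} fits none of I1-I6 at x = -\frac{1}{9}; the sum runs forever.

Structural cue: t_0 = \frac{7}{3} here, and the (2k+1) factor (C = 7/3, x = -1/9) shifts (1/2)_k to (3/2)_k.
Ratio: r(k) = -\frac{1}{9} * (k+\frac{3}{2}) (k+5) / [(k+2) (k+1)] - rational; roots negated = parameters, x = -\frac{1}{9}, C = \frac{7}{3}.


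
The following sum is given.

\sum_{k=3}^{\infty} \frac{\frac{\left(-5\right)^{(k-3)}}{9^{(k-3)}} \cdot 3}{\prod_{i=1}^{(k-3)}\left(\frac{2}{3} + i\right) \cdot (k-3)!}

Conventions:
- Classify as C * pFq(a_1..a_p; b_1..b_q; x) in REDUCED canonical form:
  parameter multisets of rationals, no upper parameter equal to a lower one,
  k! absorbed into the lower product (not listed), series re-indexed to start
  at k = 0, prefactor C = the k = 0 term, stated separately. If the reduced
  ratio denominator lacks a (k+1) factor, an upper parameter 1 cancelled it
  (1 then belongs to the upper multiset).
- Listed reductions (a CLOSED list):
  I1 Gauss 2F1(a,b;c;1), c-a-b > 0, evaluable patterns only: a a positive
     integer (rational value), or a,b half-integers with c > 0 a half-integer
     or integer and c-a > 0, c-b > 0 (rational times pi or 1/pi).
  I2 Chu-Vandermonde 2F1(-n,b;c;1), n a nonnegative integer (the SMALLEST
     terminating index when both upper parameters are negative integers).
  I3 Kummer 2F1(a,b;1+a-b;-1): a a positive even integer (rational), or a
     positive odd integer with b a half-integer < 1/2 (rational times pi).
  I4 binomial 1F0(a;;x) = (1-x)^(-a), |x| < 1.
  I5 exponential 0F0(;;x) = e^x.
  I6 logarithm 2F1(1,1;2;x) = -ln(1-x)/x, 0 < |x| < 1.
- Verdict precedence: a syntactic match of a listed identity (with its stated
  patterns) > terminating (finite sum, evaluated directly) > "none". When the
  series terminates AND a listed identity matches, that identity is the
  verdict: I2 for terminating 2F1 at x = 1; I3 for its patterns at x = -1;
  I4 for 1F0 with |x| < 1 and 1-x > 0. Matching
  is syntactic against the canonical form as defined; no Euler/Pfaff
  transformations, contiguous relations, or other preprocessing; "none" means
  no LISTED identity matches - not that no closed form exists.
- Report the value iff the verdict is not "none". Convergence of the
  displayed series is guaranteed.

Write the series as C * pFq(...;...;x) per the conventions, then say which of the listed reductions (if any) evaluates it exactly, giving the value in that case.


Reduced: x = -\frac{5}{9}, 0F1, upper = {-}, lower = {\frac{5}{3}}, C = 3. Verdict: no listed reduction: x = -\frac{5}{9} and upper {-} fail every I1-I6 pattern.

The tell: from the first term 3: the two geometric factors (C = 3, x = -5/9) combine into one argument.
Adjacent-term ratio: r(k) = -\frac{5}{9} * 1 / [(k+\frac{5}{3}) (k+1)] - rational; roots negated = parameters, x = -\frac{5}{9}, C = 3.


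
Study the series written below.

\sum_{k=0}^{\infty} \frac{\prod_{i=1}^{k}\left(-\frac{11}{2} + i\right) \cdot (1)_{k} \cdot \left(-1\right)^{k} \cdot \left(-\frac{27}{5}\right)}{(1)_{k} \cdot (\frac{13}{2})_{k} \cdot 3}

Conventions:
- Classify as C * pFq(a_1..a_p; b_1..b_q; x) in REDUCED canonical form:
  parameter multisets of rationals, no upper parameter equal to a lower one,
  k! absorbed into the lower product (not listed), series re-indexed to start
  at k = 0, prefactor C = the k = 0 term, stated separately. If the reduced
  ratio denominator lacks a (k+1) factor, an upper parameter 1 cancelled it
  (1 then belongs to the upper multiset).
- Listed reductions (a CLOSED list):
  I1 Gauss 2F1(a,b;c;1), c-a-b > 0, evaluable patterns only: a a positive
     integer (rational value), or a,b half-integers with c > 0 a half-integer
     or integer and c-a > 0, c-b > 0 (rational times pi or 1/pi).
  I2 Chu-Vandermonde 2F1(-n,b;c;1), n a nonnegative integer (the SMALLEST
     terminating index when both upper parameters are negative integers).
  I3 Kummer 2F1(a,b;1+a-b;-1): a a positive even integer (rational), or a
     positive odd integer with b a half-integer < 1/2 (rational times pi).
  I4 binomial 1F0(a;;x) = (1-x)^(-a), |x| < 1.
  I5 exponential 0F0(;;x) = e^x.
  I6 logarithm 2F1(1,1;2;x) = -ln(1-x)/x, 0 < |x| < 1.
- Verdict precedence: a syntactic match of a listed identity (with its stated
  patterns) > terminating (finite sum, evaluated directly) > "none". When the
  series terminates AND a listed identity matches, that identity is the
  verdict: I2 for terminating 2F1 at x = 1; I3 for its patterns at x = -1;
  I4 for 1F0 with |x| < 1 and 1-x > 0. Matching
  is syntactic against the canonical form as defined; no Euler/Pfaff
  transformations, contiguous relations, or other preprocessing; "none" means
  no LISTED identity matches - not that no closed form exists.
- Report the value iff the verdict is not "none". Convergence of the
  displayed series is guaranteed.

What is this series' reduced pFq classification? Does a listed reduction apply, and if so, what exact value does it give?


Canonical form: C = -\frac{9}{5} times 2F1 with upper {-\frac{9}{2}, 1}, lower {\frac{13}{2}}, x = -1. Verdict: this is Kummer (I3) (x = -1; c = \frac{13}{2} equals 1+a-b for upper {-\frac{9}{2}, 1}: listed pattern). Value: \left(-\frac{6237}{5120}\right) \cdot \pi.

First insight: from the first term -\frac{9}{5}: (1)_k (C = -9/5) is k! itself.
Consecutive-term ratio: r(k) = -1 * (k-\frac{9}{2}) (k+1) / [(k+\frac{13}{2}) (k+1)] - rational in k. x = -1; t_0 = -\frac{9}{5}; negate the roots.


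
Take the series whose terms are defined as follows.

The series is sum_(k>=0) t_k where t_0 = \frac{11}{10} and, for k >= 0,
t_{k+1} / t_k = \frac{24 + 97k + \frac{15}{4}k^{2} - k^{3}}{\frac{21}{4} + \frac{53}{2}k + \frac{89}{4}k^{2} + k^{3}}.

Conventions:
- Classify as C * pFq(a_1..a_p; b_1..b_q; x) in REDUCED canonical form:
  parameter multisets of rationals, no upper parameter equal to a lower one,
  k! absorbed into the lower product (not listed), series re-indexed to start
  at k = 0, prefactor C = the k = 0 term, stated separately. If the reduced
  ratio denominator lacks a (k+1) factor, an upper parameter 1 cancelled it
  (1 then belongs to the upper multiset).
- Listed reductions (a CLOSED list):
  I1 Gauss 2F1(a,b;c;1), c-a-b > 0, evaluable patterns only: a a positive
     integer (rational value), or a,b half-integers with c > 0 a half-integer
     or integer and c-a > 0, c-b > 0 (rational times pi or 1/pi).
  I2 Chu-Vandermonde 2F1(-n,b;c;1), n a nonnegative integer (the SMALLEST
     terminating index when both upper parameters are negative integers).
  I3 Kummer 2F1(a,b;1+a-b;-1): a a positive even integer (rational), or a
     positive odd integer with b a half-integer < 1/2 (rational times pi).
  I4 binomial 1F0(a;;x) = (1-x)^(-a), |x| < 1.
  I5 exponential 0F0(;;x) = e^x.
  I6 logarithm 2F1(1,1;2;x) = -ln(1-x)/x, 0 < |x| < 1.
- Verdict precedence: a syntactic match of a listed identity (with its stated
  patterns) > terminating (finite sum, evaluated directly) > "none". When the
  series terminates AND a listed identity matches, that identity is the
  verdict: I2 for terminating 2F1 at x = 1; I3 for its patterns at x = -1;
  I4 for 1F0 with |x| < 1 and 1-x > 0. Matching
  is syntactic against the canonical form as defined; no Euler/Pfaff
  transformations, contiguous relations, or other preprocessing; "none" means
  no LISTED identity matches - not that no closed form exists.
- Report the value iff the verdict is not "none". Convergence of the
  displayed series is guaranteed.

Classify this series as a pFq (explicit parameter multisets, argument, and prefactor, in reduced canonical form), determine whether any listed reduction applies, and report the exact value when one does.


The series (x = -1) is 2F1: upper {-12, 8}, lower {21}, prefactor \frac{11}{10}. Verdict (x = -1): Kummer (I3) applies (x = -1; c = 21 equals 1+a-b for upper {-12, 8}: listed pattern). Value: \frac{10659}{140}.

Key step: with t_0 = \frac{11}{10}, roots of the ratio polynomials (C = 11/10, x = -1) are the negated parameters.
Adjacent-term ratio: r(k) = -1 * (k-12) (k+8) / [(k+21) (k+1)] - poly over poly, x = -1 from leading terms; C = \frac{11}{10} at k = 0.


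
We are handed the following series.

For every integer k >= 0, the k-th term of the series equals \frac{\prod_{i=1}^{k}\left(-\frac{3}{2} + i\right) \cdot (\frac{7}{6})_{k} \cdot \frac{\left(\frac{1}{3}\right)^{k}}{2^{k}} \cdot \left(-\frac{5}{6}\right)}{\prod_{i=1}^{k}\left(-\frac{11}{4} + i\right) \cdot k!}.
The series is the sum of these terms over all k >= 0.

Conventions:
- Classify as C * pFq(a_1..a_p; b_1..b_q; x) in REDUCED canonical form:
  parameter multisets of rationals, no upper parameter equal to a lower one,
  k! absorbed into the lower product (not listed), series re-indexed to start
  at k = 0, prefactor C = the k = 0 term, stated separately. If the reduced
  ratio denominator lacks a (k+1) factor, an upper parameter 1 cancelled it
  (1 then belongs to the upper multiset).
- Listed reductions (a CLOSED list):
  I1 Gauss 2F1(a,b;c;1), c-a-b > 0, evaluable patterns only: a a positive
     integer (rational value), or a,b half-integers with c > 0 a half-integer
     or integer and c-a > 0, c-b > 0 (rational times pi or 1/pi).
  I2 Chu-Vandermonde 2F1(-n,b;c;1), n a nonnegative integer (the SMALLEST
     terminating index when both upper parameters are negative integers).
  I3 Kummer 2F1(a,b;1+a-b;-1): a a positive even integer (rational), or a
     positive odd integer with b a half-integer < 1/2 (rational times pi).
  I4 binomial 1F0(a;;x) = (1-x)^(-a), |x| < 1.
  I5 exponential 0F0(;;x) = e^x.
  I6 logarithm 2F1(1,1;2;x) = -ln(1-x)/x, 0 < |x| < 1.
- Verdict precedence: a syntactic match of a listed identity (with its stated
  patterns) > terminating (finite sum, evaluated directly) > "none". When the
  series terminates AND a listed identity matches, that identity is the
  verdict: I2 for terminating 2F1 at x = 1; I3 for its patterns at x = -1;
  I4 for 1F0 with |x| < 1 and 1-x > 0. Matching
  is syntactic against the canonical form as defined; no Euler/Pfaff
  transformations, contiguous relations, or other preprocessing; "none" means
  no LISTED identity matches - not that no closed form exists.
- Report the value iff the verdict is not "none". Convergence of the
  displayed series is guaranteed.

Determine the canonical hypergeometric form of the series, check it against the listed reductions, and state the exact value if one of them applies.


The series (x = \frac{1}{6}) is 2F1: upper {-\frac{1}{2}, \frac{7}{6}}, lower {-\frac{7}{4}}, prefactor -\frac{5}{6}. Verdict: none. A 2F1 with upper {-\frac{1}{2}, \frac{7}{6}} fits none of I1-I6 at x = \frac{1}{6}; the sum runs forever.

Structural cue: t_0 = -\frac{5}{6} here, and the running product (prefactor -5/6) telescopes to a rising factorial.
Adjacent-term ratio: r(k) = \frac{1}{6} * (k-\frac{1}{2}) (k+\frac{7}{6}) / [(k-\frac{7}{4}) (k+1)] ; factor over Q: parameters, x = \frac{1}{6}, and C = -\frac{5}{6}.


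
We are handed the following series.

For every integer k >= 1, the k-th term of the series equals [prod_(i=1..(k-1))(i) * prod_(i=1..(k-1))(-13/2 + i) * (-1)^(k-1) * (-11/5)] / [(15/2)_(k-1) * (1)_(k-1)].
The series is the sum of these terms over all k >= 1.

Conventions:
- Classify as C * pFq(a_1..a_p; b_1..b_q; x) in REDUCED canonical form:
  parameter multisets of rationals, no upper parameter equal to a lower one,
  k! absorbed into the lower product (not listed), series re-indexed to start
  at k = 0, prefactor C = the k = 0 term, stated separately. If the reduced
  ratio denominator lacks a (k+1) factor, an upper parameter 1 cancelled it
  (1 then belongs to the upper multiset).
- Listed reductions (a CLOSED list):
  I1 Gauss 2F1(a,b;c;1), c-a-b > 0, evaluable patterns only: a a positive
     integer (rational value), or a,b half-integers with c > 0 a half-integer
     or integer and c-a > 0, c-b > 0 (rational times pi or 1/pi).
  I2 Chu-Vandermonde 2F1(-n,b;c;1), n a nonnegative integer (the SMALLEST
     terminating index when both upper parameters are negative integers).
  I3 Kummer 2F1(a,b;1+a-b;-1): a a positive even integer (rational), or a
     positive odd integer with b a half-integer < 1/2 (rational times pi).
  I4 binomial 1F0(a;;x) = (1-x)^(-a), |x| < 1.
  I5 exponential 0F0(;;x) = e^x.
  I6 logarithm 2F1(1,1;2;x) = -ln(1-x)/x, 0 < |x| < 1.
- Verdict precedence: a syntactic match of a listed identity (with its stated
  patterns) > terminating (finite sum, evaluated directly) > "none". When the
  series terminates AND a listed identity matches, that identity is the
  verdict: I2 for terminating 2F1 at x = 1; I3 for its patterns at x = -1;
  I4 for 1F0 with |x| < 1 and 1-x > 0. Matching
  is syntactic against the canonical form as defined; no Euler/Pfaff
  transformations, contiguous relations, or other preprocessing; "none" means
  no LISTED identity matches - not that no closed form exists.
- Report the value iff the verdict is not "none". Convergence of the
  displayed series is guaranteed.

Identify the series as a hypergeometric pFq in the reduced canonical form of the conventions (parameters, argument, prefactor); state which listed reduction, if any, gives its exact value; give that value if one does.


At argument -1: a 2F1 with upper {-11/2, 1}, lower {15/2}, scaled by C = -11/5. Verdict at x = -1: Kummer (I3) matches (x = -1; c = 15/2 equals 1+a-b for upper {-11/2, 1}: listed pattern). Value: (-33033/20480) * pi.

Key observation: with t_0 = -11/5, (1)_k (prefactor -11/5) is k! itself.
Adjacent-term ratio: r(k) = (-1) * (k-11/2) (k+1) / [(k+15/2) (k+1)] ; factor over Q: parameters, x = (-1), and C = -11/5.


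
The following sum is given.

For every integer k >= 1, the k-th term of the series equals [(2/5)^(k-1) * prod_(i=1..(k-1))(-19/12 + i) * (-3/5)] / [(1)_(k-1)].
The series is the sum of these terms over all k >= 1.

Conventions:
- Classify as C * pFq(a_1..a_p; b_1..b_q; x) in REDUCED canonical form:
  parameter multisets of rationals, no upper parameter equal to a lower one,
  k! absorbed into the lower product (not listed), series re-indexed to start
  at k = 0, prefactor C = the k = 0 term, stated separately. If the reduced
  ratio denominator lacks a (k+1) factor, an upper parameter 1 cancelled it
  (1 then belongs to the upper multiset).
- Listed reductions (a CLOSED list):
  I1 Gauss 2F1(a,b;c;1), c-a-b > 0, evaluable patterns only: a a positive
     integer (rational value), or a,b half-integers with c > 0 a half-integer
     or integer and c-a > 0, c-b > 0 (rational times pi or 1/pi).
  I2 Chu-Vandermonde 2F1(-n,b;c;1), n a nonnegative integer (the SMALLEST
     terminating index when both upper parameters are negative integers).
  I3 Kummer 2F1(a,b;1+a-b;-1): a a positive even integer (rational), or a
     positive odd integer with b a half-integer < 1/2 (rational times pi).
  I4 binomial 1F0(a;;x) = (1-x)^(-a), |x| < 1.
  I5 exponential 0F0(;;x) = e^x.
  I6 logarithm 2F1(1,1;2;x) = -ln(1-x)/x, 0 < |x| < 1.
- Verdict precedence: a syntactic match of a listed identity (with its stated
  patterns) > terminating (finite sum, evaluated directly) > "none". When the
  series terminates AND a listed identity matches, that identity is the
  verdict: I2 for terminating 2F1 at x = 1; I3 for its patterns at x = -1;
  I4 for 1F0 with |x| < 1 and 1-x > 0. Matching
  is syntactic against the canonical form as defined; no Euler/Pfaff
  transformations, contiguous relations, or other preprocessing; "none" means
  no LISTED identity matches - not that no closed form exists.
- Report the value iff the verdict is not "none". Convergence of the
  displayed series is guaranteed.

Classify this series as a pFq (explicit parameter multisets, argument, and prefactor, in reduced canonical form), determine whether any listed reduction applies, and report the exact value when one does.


The tell: t_0 being -3/5, the running product (prefactor -3/5) telescopes to a rising factorial.
Step ratio: r(k) = (2/5) * (k-7/12) / [(k+1)] - rational; roots negated = parameters, x = (2/5), C = -3/5.

Reduced: x = 2/5, 1F0, upper = {-7/12}, lower = {-}, C = -3/5. Verdict: the I4 binomial reduction applies (the 1F0 binomial series: exponent 7/12, x = 2/5). Sum: (-3/5) * (3/5)^(7/12).


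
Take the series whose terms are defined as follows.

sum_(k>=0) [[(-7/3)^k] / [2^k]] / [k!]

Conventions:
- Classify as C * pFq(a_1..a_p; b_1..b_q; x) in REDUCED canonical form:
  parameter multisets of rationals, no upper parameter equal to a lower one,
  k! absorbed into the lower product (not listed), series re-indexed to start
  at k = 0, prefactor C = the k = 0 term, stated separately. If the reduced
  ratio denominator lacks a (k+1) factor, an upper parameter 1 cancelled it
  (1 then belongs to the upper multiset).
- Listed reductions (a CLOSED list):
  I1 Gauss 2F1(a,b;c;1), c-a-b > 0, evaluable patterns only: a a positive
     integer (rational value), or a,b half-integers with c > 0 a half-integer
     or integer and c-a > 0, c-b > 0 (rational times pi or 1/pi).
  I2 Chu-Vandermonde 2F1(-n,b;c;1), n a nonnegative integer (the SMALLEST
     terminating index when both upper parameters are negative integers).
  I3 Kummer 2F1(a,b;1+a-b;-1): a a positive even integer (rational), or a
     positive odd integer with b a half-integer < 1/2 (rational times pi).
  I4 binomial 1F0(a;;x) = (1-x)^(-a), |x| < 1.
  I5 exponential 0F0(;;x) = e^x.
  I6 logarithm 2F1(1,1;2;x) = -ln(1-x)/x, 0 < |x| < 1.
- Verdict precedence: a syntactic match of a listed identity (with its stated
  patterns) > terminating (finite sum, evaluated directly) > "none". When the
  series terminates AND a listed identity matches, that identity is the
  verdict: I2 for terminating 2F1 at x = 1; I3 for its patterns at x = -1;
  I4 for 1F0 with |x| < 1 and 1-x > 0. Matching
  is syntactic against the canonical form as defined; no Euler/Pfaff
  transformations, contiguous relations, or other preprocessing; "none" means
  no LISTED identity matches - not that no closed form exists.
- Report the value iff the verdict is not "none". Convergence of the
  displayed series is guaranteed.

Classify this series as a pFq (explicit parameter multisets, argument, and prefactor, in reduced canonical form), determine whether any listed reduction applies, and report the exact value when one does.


Key step: from the first term 1: the two k-th powers (prefactor 1) combine into one argument.
Consecutive-term ratio: r(k) = (-7/6) * 1 / [(k+1)] - rational in k. x = (-7/6); t_0 = 1; negate the roots.

Classification (C = 1): 0F0 with upper {-}, lower {-}, argument x = -7/6. Verdict: the I5 exponential reduction applies (the 0F0 exponential series at x = -7/6). Its exact value is e^(-7/6).


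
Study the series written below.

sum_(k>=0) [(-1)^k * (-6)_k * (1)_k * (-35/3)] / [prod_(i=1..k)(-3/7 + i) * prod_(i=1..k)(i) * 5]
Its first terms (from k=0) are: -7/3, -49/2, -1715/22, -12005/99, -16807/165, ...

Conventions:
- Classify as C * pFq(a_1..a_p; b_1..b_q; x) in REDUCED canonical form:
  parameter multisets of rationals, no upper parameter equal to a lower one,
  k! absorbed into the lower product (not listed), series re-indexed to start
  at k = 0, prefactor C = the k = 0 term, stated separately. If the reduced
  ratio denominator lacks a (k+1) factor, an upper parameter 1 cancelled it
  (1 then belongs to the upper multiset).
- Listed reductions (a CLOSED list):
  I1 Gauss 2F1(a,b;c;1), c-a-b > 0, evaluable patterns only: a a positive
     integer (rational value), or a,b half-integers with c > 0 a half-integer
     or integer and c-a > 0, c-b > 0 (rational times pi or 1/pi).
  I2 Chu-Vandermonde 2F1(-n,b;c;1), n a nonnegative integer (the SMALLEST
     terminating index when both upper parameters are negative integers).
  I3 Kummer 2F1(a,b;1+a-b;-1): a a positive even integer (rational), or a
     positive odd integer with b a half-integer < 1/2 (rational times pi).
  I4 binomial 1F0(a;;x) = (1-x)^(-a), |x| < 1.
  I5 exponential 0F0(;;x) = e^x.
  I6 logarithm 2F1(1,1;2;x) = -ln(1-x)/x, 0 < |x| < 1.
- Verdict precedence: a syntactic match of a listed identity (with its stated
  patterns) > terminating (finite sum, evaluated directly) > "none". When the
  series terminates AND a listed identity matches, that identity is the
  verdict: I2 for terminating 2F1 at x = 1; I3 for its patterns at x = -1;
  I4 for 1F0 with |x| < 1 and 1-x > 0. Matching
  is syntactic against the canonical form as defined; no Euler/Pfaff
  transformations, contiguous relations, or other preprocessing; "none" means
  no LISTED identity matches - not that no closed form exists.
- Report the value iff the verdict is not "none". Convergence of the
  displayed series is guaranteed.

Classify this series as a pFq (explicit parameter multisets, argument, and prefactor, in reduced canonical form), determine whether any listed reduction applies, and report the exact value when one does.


With C = -7/3: the canonical form is 2F1(-6, 1; 4/7; -1). Verdict: terminating - the sum ends at index 6 because -6 is a negative integer; exact evaluation follows. Hence: -19586791/51480.

Key observation: t_0 being -7/3, the lower running product (C = -7/3, x = -1) is a rising factorial.
Term ratio: r(k) = (-1) * (k-6) (k+1) / [(k+4/7) (k+1)] - rational in k, leading ratio (-1); with t_0 = -7/3, classification follows.


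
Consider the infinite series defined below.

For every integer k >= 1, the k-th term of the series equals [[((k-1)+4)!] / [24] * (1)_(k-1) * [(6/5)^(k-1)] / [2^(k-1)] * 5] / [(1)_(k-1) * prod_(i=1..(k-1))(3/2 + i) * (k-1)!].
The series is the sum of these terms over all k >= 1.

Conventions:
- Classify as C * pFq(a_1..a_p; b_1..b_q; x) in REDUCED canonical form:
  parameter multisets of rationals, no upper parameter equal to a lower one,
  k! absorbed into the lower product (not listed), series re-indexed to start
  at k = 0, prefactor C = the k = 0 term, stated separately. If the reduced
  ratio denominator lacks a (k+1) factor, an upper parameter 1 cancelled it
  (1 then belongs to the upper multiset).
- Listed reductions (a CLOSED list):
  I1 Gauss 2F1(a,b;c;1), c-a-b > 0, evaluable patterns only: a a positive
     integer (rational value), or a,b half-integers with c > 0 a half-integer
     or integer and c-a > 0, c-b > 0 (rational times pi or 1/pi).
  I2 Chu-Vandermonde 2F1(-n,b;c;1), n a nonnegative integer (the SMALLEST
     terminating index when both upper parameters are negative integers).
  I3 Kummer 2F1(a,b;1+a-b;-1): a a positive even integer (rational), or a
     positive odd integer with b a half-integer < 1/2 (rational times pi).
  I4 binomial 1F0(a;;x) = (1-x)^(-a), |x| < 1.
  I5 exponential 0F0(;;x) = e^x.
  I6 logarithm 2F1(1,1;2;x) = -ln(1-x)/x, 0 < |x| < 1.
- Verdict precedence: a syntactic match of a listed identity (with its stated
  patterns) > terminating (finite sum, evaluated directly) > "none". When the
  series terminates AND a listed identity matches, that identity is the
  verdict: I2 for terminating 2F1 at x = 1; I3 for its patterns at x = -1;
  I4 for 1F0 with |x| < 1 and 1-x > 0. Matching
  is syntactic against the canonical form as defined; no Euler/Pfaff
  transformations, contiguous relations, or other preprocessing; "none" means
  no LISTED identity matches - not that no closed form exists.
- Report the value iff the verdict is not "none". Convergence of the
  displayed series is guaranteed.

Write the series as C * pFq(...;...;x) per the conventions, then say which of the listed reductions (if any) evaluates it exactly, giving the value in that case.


Prefactor 5, argument 3/5: 1F1 with upper {5} over lower {5/2}. Verdict: none - at argument 3/5 the multisets {5} ; {5/2} match no listed identity.

Structural cue: with t_0 = 5, the two k-th powers (C = 5) combine into one argument.
Step ratio: r(k) = (3/5) * (k+5) / [(k+5/2) (k+1)] - poly over poly, x = (3/5) from leading terms; C = 5 at k = 0.


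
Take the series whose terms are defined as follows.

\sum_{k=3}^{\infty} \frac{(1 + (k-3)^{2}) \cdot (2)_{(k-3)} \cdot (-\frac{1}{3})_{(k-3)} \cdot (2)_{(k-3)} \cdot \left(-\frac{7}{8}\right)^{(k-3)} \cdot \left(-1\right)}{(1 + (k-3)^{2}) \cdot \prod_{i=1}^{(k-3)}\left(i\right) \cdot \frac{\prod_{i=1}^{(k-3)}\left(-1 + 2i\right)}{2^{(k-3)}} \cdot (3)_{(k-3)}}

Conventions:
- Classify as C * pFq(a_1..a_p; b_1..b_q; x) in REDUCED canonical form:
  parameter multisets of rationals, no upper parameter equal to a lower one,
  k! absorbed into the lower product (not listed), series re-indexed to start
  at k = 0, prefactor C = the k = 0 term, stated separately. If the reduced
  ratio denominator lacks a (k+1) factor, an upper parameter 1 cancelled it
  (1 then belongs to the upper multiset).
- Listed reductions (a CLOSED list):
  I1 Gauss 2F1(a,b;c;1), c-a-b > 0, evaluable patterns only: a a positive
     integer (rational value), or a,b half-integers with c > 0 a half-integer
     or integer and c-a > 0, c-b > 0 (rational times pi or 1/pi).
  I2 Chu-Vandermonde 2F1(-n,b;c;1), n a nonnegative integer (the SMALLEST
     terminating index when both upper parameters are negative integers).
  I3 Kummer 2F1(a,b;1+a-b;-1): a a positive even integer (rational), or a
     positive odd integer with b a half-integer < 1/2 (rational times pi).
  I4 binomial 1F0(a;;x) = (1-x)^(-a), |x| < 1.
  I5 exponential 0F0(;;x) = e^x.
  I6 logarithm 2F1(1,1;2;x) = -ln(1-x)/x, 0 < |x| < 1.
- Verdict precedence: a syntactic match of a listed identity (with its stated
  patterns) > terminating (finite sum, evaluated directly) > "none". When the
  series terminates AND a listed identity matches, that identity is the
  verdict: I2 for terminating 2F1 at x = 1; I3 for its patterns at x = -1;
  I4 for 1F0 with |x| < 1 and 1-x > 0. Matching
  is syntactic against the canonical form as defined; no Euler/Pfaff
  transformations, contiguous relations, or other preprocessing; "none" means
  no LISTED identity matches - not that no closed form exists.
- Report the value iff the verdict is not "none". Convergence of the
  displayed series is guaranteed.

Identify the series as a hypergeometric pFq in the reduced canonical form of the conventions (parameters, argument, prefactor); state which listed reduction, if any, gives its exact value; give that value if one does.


x = -\frac{7}{8} here; the reduced form reads 3F2, upper {-\frac{1}{3}, 2, 2}, lower {\frac{1}{2}, 3}, C = -1. Verdict: none. A 3F2 with upper {-\frac{1}{3}, 2, 2} fits none of I1-I6 at x = -\frac{7}{8}; the sum runs forever.

Key step: t_0 being -1, the lower odd product (C = -1) is 2^k (1/2)_k.
Term ratio: r(k) = -\frac{7}{8} * (k-\frac{1}{3}) (k+2) (k+2) / [(k+\frac{1}{2}) (k+3) (k+1)] - rational in k, leading ratio -\frac{7}{8}; with t_0 = -1, classification follows.
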